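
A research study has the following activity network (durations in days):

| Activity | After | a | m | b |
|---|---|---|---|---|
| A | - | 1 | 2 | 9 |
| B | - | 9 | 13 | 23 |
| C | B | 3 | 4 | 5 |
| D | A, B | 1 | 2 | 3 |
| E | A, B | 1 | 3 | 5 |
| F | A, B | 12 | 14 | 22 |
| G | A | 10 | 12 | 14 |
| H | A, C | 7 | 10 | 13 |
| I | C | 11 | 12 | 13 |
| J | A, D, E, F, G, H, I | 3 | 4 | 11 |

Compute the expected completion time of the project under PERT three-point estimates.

te_A = (1 + 4·2 + 9)/6 = 18/6 = 3
te_B = (9 + 4·13 + 23)/6 = 84/6 = 14
te_C = (3 + 4·4 + 5)/6 = 24/6 = 4
te_D = (1 + 4·2 + 3)/6 = 12/6 = 2
te_E = (1 + 4·3 + 5)/6 = 18/6 = 3
te_F = (12 + 4·14 + 22)/6 = 90/6 = 15
te_G = (10 + 4·12 + 14)/6 = 72/6 = 12
te_H = (7 + 4·10 + 13)/6 = 60/6 = 10
te_I = (11 + 4·12 + 13)/6 = 72/6 = 12
te_J = (3 + 4·4 + 11)/6 = 30/6 = 5

Forward pass:
ES_A = 0; EF_A = 3
ES_B = 0; EF_B = 14
ES_C = 14; EF_C = 14+4 = 18
ES_D = max(EF_A=3, EF_B=14) = 14; EF_D = 14+2 = 16
ES_E = max(EF_A=3, EF_B=14) = 14; EF_E = 14+3 = 17
ES_F = max(EF_A=3, EF_B=14) = 14; EF_F = 14+15 = 29
ES_G = 3; EF_G = 3+12 = 15
ES_H = max(EF_A=3, EF_C=18) = 18; EF_H = 18+10 = 28
ES_I = 18; EF_I = 18+12 = 30
ES_J = max(EF_A=3, EF_D=16, EF_E=17, EF_F=29, EF_G=15, EF_H=28, EF_I=30) = 30; EF_J = 30+5 = 35
Expected project duration μ = 35 days. Critical path: B → C → I → J.

35 days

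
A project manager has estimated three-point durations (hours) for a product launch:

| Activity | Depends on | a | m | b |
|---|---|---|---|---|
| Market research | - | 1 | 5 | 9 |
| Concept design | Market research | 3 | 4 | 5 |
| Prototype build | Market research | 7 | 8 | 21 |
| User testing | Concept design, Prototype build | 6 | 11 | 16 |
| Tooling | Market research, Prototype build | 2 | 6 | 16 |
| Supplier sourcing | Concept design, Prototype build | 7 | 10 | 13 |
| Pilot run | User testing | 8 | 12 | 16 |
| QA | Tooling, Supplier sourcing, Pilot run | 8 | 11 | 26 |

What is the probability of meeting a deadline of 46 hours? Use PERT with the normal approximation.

te_Market research = (1 + 4·5 + 9)/6 = 30/6 = 5; σ²_Market research = ((9−1)/6)² = 1.778
te_Concept design = (3 + 4·4 + 5)/6 = 24/6 = 4; σ²_Concept design = ((5−3)/6)² = 0.111
te_Prototype build = (7 + 4·8 + 21)/6 = 60/6 = 10; σ²_Prototype build = ((21−7)/6)² = 5.444
te_User testing = (6 + 4·11 + 16)/6 = 66/6 = 11; σ²_User testing = ((16−6)/6)² = 2.778
te_Tooling = (2 + 4·6 + 16)/6 = 42/6 = 7; σ²_Tooling = ((16−2)/6)² = 5.444
te_Supplier sourcing = (7 + 4·10 + 13)/6 = 60/6 = 10; σ²_Supplier sourcing = ((13−7)/6)² = 1.000
te_Pilot run = (8 + 4·12 + 16)/6 = 72/6 = 12; σ²_Pilot run = ((16−8)/6)² = 1.778
te_QA = (8 + 4·11 + 26)/6 = 78/6 = 13; σ²_QA = ((26−8)/6)² = 9.000

Forward pass:
ES_Market research = 0; EF_Market research = 5
ES_Concept design = 5; EF_Concept design = 5+4 = 9
ES_Prototype build = 5; EF_Prototype build = 5+10 = 15
ES_User testing = max(EF_Concept design=9, EF_Prototype build=15) = 15; EF_User testing = 15+11 = 26
ES_Tooling = max(EF_Market research=5, EF_Prototype build=15) = 15; EF_Tooling = 15+7 = 22
ES_Supplier sourcing = max(EF_Concept design=9, EF_Prototype build=15) = 15; EF_Supplier sourcing = 15+10 = 25
ES_Pilot run = 26; EF_Pilot run = 26+12 = 38
ES_QA = max(EF_Tooling=22, EF_Supplier sourcing=25, EF_Pilot run=38) = 38; EF_QA = 38+13 = 51
Expected project duration μ = 51 hours. Critical path: Market research → Prototype build → User testing → Pilot run → QA.

Variance along critical path = 1.778 + 5.444 + 2.778 + 1.778 + 9.000 = 20.778; σ = √20.778 = 4.558 hours.
Z = (46 − 51) / 4.558 = -1.097
P(T ≤ 46) = Φ(-1.097) ≈ 0.136

0.136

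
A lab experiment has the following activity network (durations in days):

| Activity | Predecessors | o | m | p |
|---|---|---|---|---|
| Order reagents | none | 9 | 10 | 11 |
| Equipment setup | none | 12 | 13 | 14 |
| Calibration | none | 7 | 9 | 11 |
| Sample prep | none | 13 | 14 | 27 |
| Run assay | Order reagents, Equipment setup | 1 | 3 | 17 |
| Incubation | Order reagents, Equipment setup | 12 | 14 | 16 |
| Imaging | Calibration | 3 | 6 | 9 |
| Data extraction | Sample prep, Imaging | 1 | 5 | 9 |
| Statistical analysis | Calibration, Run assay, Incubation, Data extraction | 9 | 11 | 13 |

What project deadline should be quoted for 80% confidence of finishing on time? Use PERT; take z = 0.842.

te_Order reagents = (9 + 4·10 + 11)/6 = 60/6 = 10; σ²_Order reagents = ((11−9)/6)² = 0.111
te_Equipment setup = (12 + 4·13 + 14)/6 = 78/6 = 13; σ²_Equipment setup = ((14−12)/6)² = 0.111
te_Calibration = (7 + 4·9 + 11)/6 = 54/6 = 9; σ²_Calibration = ((11−7)/6)² = 0.444
te_Sample prep = (13 + 4·14 + 27)/6 = 96/6 = 16; σ²_Sample prep = ((27−13)/6)² = 5.444
te_Run assay = (1 + 4·3 + 17)/6 = 30/6 = 5; σ²_Run assay = ((17−1)/6)² = 7.111
te_Incubation = (12 + 4·14 + 16)/6 = 84/6 = 14; σ²_Incubation = ((16−12)/6)² = 0.444
te_Imaging = (3 + 4·6 + 9)/6 = 36/6 = 6; σ²_Imaging = ((9−3)/6)² = 1.000
te_Data extraction = (1 + 4·5 + 9)/6 = 30/6 = 5; σ²_Data extraction = ((9−1)/6)² = 1.778
te_Statistical analysis = (9 + 4·11 + 13)/6 = 66/6 = 11; σ²_Statistical analysis = ((13−9)/6)² = 0.444

Forward pass:
ES_Order reagents = 0; EF_Order reagents = 10
ES_Equipment setup = 0; EF_Equipment setup = 13
ES_Calibration = 0; EF_Calibration = 9
ES_Sample prep = 0; EF_Sample prep = 16
ES_Run assay = max(EF_Order reagents=10, EF_Equipment setup=13) = 13; EF_Run assay = 13+5 = 18
ES_Incubation = max(EF_Order reagents=10, EF_Equipment setup=13) = 13; EF_Incubation = 13+14 = 27
ES_Imaging = 9; EF_Imaging = 9+6 = 15
ES_Data extraction = max(EF_Sample prep=16, EF_Imaging=15) = 16; EF_Data extraction = 16+5 = 21
ES_Statistical analysis = max(EF_Calibration=9, EF_Run assay=18, EF_Incubation=27, EF_Data extraction=21) = 27; EF_Statistical analysis = 27+11 = 38
Expected project duration μ = 38 days. Critical path: Equipment setup → Incubation → Statistical analysis.

Variance along critical path = 0.111 + 0.444 + 0.444 = 1.000; σ = 1.000 days.
D = μ + z·σ = 38 + 0.842·1.000 = 38.8 days

38.8 days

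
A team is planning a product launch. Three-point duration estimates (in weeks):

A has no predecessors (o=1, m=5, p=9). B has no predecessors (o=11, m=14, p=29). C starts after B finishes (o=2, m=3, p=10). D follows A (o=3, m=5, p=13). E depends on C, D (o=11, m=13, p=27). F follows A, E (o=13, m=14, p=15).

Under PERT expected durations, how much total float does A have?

9 weeks

te_A = (1 + 4·5 + 9)/6 = 30/6 = 5
te_B = (11 + 4·14 + 29)/6 = 96/6 = 16
te_C = (2 + 4·3 + 10)/6 = 24/6 = 4
te_D = (3 + 4·5 + 13)/6 = 36/6 = 6
te_E = (11 + 4·13 + 27)/6 = 90/6 = 15
te_F = (13 + 4·14 + 15)/6 = 84/6 = 14

Forward pass:
ES_A = 0; EF_A = 5
ES_B = 0; EF_B = 16
ES_C = 16; EF_C = 16+4 = 20
ES_D = 5; EF_D = 5+6 = 11
ES_E = max(EF_C=20, EF_D=11) = 20; EF_E = 20+15 = 35
ES_F = max(EF_A=5, EF_E=35) = 35; EF_F = 35+14 = 49
Expected project duration μ = 49 weeks. Critical path: B → C → E → F.

Backward pass:
LF_F = 49; LS_F = 49−14 = 35
LF_E = LS_F = 35; LS_E = 35−15 = 20
LF_D = LS_E = 20; LS_D = 20−6 = 14
LF_C = LS_E = 20; LS_C = 20−4 = 16
LF_B = LS_C = 16; LS_B = 16−16 = 0
LF_A = min(LS_D=14, LS_F=35) = 14; LS_A = 14−5 = 9
Slack_A = LS_A − ES_A = 9 − 0 = 9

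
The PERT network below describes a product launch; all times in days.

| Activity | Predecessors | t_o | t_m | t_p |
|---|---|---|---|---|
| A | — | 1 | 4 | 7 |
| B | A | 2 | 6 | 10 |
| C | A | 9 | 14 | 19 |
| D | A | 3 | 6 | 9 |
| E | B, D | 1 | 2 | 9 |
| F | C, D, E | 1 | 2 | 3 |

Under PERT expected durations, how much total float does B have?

5 days

te_A = (1 + 4·4 + 7)/6 = 24/6 = 4
te_B = (2 + 4·6 + 10)/6 = 36/6 = 6
te_C = (9 + 4·14 + 19)/6 = 84/6 = 14
te_D = (3 + 4·6 + 9)/6 = 36/6 = 6
te_E = (1 + 4·2 + 9)/6 = 18/6 = 3
te_F = (1 + 4·2 + 3)/6 = 12/6 = 2

Forward pass:
ES_A = 0; EF_A = 4
ES_B = 4; EF_B = 4+6 = 10
ES_C = 4; EF_C = 4+14 = 18
ES_D = 4; EF_D = 4+6 = 10
ES_E = max(EF_B=10, EF_D=10) = 10; EF_E = 10+3 = 13
ES_F = max(EF_C=18, EF_D=10, EF_E=13) = 18; EF_F = 18+2 = 20
Expected project duration μ = 20 days. Critical path: A → C → F.

Backward pass:
LF_F = 20; LS_F = 20−2 = 18
LF_E = LS_F = 18; LS_E = 18−3 = 15
LF_D = min(LS_E=15, LS_F=18) = 15; LS_D = 15−6 = 9
LF_C = LS_F = 18; LS_C = 18−14 = 4
LF_B = LS_E = 15; LS_B = 15−6 = 9
LF_A = min(LS_B=9, LS_C=4, LS_D=9) = 4; LS_A = 4−4 = 0
Slack_B = LS_B − ES_B = 9 − 4 = 5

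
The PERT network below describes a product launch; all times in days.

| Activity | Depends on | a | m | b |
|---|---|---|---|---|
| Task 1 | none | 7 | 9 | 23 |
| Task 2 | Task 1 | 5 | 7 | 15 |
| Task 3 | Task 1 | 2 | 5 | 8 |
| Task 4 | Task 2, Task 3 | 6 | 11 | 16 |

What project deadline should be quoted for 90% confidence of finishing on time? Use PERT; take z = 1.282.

34.6 days

te_Task 1 = (7 + 4·9 + 23)/6 = 66/6 = 11; σ²_Task 1 = ((23−7)/6)² = 7.111
te_Task 2 = (5 + 4·7 + 15)/6 = 48/6 = 8; σ²_Task 2 = ((15−5)/6)² = 2.778
te_Task 3 = (2 + 4·5 + 8)/6 = 30/6 = 5; σ²_Task 3 = ((8−2)/6)² = 1.000
te_Task 4 = (6 + 4·11 + 16)/6 = 66/6 = 11; σ²_Task 4 = ((16−6)/6)² = 2.778

Forward pass:
ES_Task 1 = 0; EF_Task 1 = 11
ES_Task 2 = 11; EF_Task 2 = 11+8 = 19
ES_Task 3 = 11; EF_Task 3 = 11+5 = 16
ES_Task 4 = max(EF_Task 2=19, EF_Task 3=16) = 19; EF_Task 4 = 19+11 = 30
Expected project duration μ = 30 days. Critical path: Task 1 → Task 2 → Task 4.

Variance along critical path = 7.111 + 2.778 + 2.778 = 12.667; σ = 3.559 days.
D = μ + z·σ = 30 + 1.282·3.559 = 34.6 days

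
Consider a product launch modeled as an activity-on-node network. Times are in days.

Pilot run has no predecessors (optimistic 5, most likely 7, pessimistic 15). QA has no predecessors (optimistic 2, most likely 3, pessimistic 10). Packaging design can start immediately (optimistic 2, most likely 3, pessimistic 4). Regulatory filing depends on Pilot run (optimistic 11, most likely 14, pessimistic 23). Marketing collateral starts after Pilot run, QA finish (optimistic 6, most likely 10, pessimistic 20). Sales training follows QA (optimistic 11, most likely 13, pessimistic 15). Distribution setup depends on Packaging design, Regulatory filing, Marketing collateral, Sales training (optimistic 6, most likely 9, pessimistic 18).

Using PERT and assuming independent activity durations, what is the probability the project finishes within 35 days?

te_Pilot run = (5 + 4·7 + 15)/6 = 48/6 = 8; σ²_Pilot run = ((15−5)/6)² = 2.778
te_QA = (2 + 4·3 + 10)/6 = 24/6 = 4; σ²_QA = ((10−2)/6)² = 1.778
te_Packaging design = (2 + 4·3 + 4)/6 = 18/6 = 3; σ²_Packaging design = ((4−2)/6)² = 0.111
te_Regulatory filing = (11 + 4·14 + 23)/6 = 90/6 = 15; σ²_Regulatory filing = ((23−11)/6)² = 4.000
te_Marketing collateral = (6 + 4·10 + 20)/6 = 66/6 = 11; σ²_Marketing collateral = ((20−6)/6)² = 5.444
te_Sales training = (11 + 4·13 + 15)/6 = 78/6 = 13; σ²_Sales training = ((15−11)/6)² = 0.444
te_Distribution setup = (6 + 4·9 + 18)/6 = 60/6 = 10; σ²_Distribution setup = ((18−6)/6)² = 4.000

Forward pass:
ES_Pilot run = 0; EF_Pilot run = 8
ES_QA = 0; EF_QA = 4
ES_Packaging design = 0; EF_Packaging design = 3
ES_Regulatory filing = 8; EF_Regulatory filing = 8+15 = 23
ES_Marketing collateral = max(EF_Pilot run=8, EF_QA=4) = 8; EF_Marketing collateral = 8+11 = 19
ES_Sales training = 4; EF_Sales training = 4+13 = 17
ES_Distribution setup = max(EF_Packaging design=3, EF_Regulatory filing=23, EF_Marketing collateral=19, EF_Sales training=17) = 23; EF_Distribution setup = 23+10 = 33
Expected project duration μ = 33 days. Critical path: Pilot run → Regulatory filing → Distribution setup.

Variance along critical path = 2.778 + 4.000 + 4.000 = 10.778; σ = √10.778 = 3.283 days.
Z = (35 − 33) / 3.283 = 0.609
P(T ≤ 35) = Φ(0.609) ≈ 0.729

0.729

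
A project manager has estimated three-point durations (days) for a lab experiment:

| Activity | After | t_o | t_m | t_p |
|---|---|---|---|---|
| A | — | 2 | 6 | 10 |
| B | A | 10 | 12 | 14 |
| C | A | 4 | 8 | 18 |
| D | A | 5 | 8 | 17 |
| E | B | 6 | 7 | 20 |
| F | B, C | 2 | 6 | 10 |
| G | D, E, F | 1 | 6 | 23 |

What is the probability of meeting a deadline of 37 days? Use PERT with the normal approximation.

0.668

te_A = (2 + 4·6 + 10)/6 = 36/6 = 6; σ²_A = ((10−2)/6)² = 1.778
te_B = (10 + 4·12 + 14)/6 = 72/6 = 12; σ²_B = ((14−10)/6)² = 0.444
te_C = (4 + 4·8 + 18)/6 = 54/6 = 9; σ²_C = ((18−4)/6)² = 5.444
te_D = (5 + 4·8 + 17)/6 = 54/6 = 9; σ²_D = ((17−5)/6)² = 4.000
te_E = (6 + 4·7 + 20)/6 = 54/6 = 9; σ²_E = ((20−6)/6)² = 5.444
te_F = (2 + 4·6 + 10)/6 = 36/6 = 6; σ²_F = ((10−2)/6)² = 1.778
te_G = (1 + 4·6 + 23)/6 = 48/6 = 8; σ²_G = ((23−1)/6)² = 13.444

Forward pass:
ES_A = 0; EF_A = 6
ES_B = 6; EF_B = 6+12 = 18
ES_C = 6; EF_C = 6+9 = 15
ES_D = 6; EF_D = 6+9 = 15
ES_E = 18; EF_E = 18+9 = 27
ES_F = max(EF_B=18, EF_C=15) = 18; EF_F = 18+6 = 24
ES_G = max(EF_D=15, EF_E=27, EF_F=24) = 27; EF_G = 27+8 = 35
Expected project duration μ = 35 days. Critical path: A → B → E → G.

Variance along critical path = 1.778 + 0.444 + 5.444 + 13.444 = 21.111; σ = √21.111 = 4.595 days.
Z = (37 − 35) / 4.595 = 0.435
P(T ≤ 37) = Φ(0.435) ≈ 0.668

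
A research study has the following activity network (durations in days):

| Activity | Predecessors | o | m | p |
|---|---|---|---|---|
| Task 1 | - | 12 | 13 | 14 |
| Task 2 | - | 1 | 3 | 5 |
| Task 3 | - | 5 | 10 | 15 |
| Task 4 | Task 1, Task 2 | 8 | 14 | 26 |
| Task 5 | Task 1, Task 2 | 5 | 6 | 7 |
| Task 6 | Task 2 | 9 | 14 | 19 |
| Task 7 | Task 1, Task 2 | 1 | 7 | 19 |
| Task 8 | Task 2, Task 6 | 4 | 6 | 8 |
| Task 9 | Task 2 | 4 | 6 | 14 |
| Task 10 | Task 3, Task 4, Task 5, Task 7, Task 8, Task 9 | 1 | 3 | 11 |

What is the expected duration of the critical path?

32 days

te_Task 1 = (12 + 4·13 + 14)/6 = 78/6 = 13
te_Task 2 = (1 + 4·3 + 5)/6 = 18/6 = 3
te_Task 3 = (5 + 4·10 + 15)/6 = 60/6 = 10
te_Task 4 = (8 + 4·14 + 26)/6 = 90/6 = 15
te_Task 5 = (5 + 4·6 + 7)/6 = 36/6 = 6
te_Task 6 = (9 + 4·14 + 19)/6 = 84/6 = 14
te_Task 7 = (1 + 4·7 + 19)/6 = 48/6 = 8
te_Task 8 = (4 + 4·6 + 8)/6 = 36/6 = 6
te_Task 9 = (4 + 4·6 + 14)/6 = 42/6 = 7
te_Task 10 = (1 + 4·3 + 11)/6 = 24/6 = 4

Forward pass:
ES_Task 1 = 0; EF_Task 1 = 13
ES_Task 2 = 0; EF_Task 2 = 3
ES_Task 3 = 0; EF_Task 3 = 10
ES_Task 4 = max(EF_Task 1=13, EF_Task 2=3) = 13; EF_Task 4 = 13+15 = 28
ES_Task 5 = max(EF_Task 1=13, EF_Task 2=3) = 13; EF_Task 5 = 13+6 = 19
ES_Task 6 = 3; EF_Task 6 = 3+14 = 17
ES_Task 7 = max(EF_Task 1=13, EF_Task 2=3) = 13; EF_Task 7 = 13+8 = 21
ES_Task 8 = max(EF_Task 2=3, EF_Task 6=17) = 17; EF_Task 8 = 17+6 = 23
ES_Task 9 = 3; EF_Task 9 = 3+7 = 10
ES_Task 10 = max(EF_Task 3=10, EF_Task 4=28, EF_Task 5=19, EF_Task 7=21, EF_Task 8=23, EF_Task 9=10) = 28; EF_Task 10 = 28+4 = 32
Expected project duration μ = 32 days. Critical path: Task 1 → Task 4 → Task 10.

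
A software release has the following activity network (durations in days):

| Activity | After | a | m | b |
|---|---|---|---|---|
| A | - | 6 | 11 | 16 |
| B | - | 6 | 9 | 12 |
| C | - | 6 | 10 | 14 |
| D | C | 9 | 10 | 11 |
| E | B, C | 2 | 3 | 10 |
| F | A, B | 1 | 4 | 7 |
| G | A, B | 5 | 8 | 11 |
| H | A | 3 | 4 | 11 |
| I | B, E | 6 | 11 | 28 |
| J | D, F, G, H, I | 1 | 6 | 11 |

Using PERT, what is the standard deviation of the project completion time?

4.45 days

te_A = (6 + 4·11 + 16)/6 = 66/6 = 11; σ²_A = ((16−6)/6)² = 2.778
te_B = (6 + 4·9 + 12)/6 = 54/6 = 9; σ²_B = ((12−6)/6)² = 1.000
te_C = (6 + 4·10 + 14)/6 = 60/6 = 10; σ²_C = ((14−6)/6)² = 1.778
te_D = (9 + 4·10 + 11)/6 = 60/6 = 10; σ²_D = ((11−9)/6)² = 0.111
te_E = (2 + 4·3 + 10)/6 = 24/6 = 4; σ²_E = ((10−2)/6)² = 1.778
te_F = (1 + 4·4 + 7)/6 = 24/6 = 4; σ²_F = ((7−1)/6)² = 1.000
te_G = (5 + 4·8 + 11)/6 = 48/6 = 8; σ²_G = ((11−5)/6)² = 1.000
te_H = (3 + 4·4 + 11)/6 = 30/6 = 5; σ²_H = ((11−3)/6)² = 1.778
te_I = (6 + 4·11 + 28)/6 = 78/6 = 13; σ²_I = ((28−6)/6)² = 13.444
te_J = (1 + 4·6 + 11)/6 = 36/6 = 6; σ²_J = ((11−1)/6)² = 2.778

Forward pass:
ES_A = 0; EF_A = 11
ES_B = 0; EF_B = 9
ES_C = 0; EF_C = 10
ES_D = 10; EF_D = 10+10 = 20
ES_E = max(EF_B=9, EF_C=10) = 10; EF_E = 10+4 = 14
ES_F = max(EF_A=11, EF_B=9) = 11; EF_F = 11+4 = 15
ES_G = max(EF_A=11, EF_B=9) = 11; EF_G = 11+8 = 19
ES_H = 11; EF_H = 11+5 = 16
ES_I = max(EF_B=9, EF_E=14) = 14; EF_I = 14+13 = 27
ES_J = max(EF_D=20, EF_F=15, EF_G=19, EF_H=16, EF_I=27) = 27; EF_J = 27+6 = 33
Expected project duration μ = 33 days. Critical path: C → E → I → J.

Variance along critical path = 1.778 + 1.778 + 13.444 + 2.778 = 19.778
σ = √19.778 = 4.447 days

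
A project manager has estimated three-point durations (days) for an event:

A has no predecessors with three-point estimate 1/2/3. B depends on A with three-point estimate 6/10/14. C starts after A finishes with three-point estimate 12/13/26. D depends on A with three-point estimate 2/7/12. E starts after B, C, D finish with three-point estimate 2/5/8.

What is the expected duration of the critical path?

22 days

te_A = (1 + 4·2 + 3)/6 = 12/6 = 2
te_B = (6 + 4·10 + 14)/6 = 60/6 = 10
te_C = (12 + 4·13 + 26)/6 = 90/6 = 15
te_D = (2 + 4·7 + 12)/6 = 42/6 = 7
te_E = (2 + 4·5 + 8)/6 = 30/6 = 5

Forward pass:
ES_A = 0; EF_A = 2
ES_B = 2; EF_B = 2+10 = 12
ES_C = 2; EF_C = 2+15 = 17
ES_D = 2; EF_D = 2+7 = 9
ES_E = max(EF_B=12, EF_C=17, EF_D=9) = 17; EF_E = 17+5 = 22
Expected project duration μ = 22 days. Critical path: A → C → E.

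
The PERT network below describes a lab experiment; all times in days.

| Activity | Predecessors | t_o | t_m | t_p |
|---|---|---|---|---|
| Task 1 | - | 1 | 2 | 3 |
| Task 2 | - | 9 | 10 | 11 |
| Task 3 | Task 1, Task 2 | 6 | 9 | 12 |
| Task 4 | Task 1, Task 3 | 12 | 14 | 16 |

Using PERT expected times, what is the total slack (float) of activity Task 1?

8 days

te_Task 1 = (1 + 4·2 + 3)/6 = 12/6 = 2
te_Task 2 = (9 + 4·10 + 11)/6 = 60/6 = 10
te_Task 3 = (6 + 4·9 + 12)/6 = 54/6 = 9
te_Task 4 = (12 + 4·14 + 16)/6 = 84/6 = 14

Forward pass:
ES_Task 1 = 0; EF_Task 1 = 2
ES_Task 2 = 0; EF_Task 2 = 10
ES_Task 3 = max(EF_Task 1=2, EF_Task 2=10) = 10; EF_Task 3 = 10+9 = 19
ES_Task 4 = max(EF_Task 1=2, EF_Task 3=19) = 19; EF_Task 4 = 19+14 = 33
Expected project duration μ = 33 days. Critical path: Task 2 → Task 3 → Task 4.

Backward pass:
LF_Task 4 = 33; LS_Task 4 = 33−14 = 19
LF_Task 3 = LS_Task 4 = 19; LS_Task 3 = 19−9 = 10
LF_Task 2 = LS_Task 3 = 10; LS_Task 2 = 10−10 = 0
LF_Task 1 = min(LS_Task 3=10, LS_Task 4=19) = 10; LS_Task 1 = 10−2 = 8
Slack_Task 1 = LS_Task 1 − ES_Task 1 = 8 − 0 = 8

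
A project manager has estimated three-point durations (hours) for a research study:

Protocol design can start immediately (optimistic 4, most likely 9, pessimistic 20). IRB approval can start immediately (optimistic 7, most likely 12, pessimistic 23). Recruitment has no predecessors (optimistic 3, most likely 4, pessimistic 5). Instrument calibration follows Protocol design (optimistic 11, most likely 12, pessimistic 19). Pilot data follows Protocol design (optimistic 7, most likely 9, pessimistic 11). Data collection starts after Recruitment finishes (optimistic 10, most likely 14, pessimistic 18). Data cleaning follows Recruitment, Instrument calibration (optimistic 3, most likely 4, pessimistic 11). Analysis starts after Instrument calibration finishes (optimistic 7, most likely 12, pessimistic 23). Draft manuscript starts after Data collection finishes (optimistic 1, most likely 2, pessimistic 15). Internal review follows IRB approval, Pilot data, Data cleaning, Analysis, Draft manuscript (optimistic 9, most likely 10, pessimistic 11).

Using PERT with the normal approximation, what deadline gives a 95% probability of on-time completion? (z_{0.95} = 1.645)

52.6 hours

te_Protocol design = (4 + 4·9 + 20)/6 = 60/6 = 10; σ²_Protocol design = ((20−4)/6)² = 7.111
te_IRB approval = (7 + 4·12 + 23)/6 = 78/6 = 13; σ²_IRB approval = ((23−7)/6)² = 7.111
te_Recruitment = (3 + 4·4 + 5)/6 = 24/6 = 4; σ²_Recruitment = ((5−3)/6)² = 0.111
te_Instrument calibration = (11 + 4·12 + 19)/6 = 78/6 = 13; σ²_Instrument calibration = ((19−11)/6)² = 1.778
te_Pilot data = (7 + 4·9 + 11)/6 = 54/6 = 9; σ²_Pilot data = ((11−7)/6)² = 0.444
te_Data collection = (10 + 4·14 + 18)/6 = 84/6 = 14; σ²_Data collection = ((18−10)/6)² = 1.778
te_Data cleaning = (3 + 4·4 + 11)/6 = 30/6 = 5; σ²_Data cleaning = ((11−3)/6)² = 1.778
te_Analysis = (7 + 4·12 + 23)/6 = 78/6 = 13; σ²_Analysis = ((23−7)/6)² = 7.111
te_Draft manuscript = (1 + 4·2 + 15)/6 = 24/6 = 4; σ²_Draft manuscript = ((15−1)/6)² = 5.444
te_Internal review = (9 + 4·10 + 11)/6 = 60/6 = 10; σ²_Internal review = ((11−9)/6)² = 0.111

Forward pass:
ES_Protocol design = 0; EF_Protocol design = 10
ES_IRB approval = 0; EF_IRB approval = 13
ES_Recruitment = 0; EF_Recruitment = 4
ES_Instrument calibration = 10; EF_Instrument calibration = 10+13 = 23
ES_Pilot data = 10; EF_Pilot data = 10+9 = 19
ES_Data collection = 4; EF_Data collection = 4+14 = 18
ES_Data cleaning = max(EF_Recruitment=4, EF_Instrument calibration=23) = 23; EF_Data cleaning = 23+5 = 28
ES_Analysis = 23; EF_Analysis = 23+13 = 36
ES_Draft manuscript = 18; EF_Draft manuscript = 18+4 = 22
ES_Internal review = max(EF_IRB approval=13, EF_Pilot data=19, EF_Data cleaning=28, EF_Analysis=36, EF_Draft manuscript=22) = 36; EF_Internal review = 36+10 = 46
Expected project duration μ = 46 hours. Critical path: Protocol design → Instrument calibration → Analysis → Internal review.

Variance along critical path = 7.111 + 1.778 + 7.111 + 0.111 = 16.111; σ = 4.014 hours.
D = μ + z·σ = 46 + 1.645·4.014 = 52.6 hours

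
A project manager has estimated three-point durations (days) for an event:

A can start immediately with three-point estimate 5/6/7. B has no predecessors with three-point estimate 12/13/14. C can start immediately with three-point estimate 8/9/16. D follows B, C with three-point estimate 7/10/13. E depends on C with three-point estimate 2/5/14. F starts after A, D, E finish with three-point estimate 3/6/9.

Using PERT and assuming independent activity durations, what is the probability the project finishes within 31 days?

0.916

te_A = (5 + 4·6 + 7)/6 = 36/6 = 6; σ²_A = ((7−5)/6)² = 0.111
te_B = (12 + 4·13 + 14)/6 = 78/6 = 13; σ²_B = ((14−12)/6)² = 0.111
te_C = (8 + 4·9 + 16)/6 = 60/6 = 10; σ²_C = ((16−8)/6)² = 1.778
te_D = (7 + 4·10 + 13)/6 = 60/6 = 10; σ²_D = ((13−7)/6)² = 1.000
te_E = (2 + 4·5 + 14)/6 = 36/6 = 6; σ²_E = ((14−2)/6)² = 4.000
te_F = (3 + 4·6 + 9)/6 = 36/6 = 6; σ²_F = ((9−3)/6)² = 1.000

Forward pass:
ES_A = 0; EF_A = 6
ES_B = 0; EF_B = 13
ES_C = 0; EF_C = 10
ES_D = max(EF_B=13, EF_C=10) = 13; EF_D = 13+10 = 23
ES_E = 10; EF_E = 10+6 = 16
ES_F = max(EF_A=6, EF_D=23, EF_E=16) = 23; EF_F = 23+6 = 29
Expected project duration μ = 29 days. Critical path: B → D → F.

Variance along critical path = 0.111 + 1.000 + 1.000 = 2.111; σ = √2.111 = 1.453 days.
Z = (31 − 29) / 1.453 = 1.376
P(T ≤ 31) = Φ(1.376) ≈ 0.916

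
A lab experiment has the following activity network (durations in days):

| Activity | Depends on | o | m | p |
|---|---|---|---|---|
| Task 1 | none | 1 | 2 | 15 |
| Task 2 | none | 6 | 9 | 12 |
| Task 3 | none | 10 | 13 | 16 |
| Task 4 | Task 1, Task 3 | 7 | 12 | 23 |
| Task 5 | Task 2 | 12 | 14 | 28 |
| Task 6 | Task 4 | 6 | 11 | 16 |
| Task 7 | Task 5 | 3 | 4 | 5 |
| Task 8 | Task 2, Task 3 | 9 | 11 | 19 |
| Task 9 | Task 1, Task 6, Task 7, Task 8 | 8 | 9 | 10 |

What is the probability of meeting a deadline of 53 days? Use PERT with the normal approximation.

te_Task 1 = (1 + 4·2 + 15)/6 = 24/6 = 4; σ²_Task 1 = ((15−1)/6)² = 5.444
te_Task 2 = (6 + 4·9 + 12)/6 = 54/6 = 9; σ²_Task 2 = ((12−6)/6)² = 1.000
te_Task 3 = (10 + 4·13 + 16)/6 = 78/6 = 13; σ²_Task 3 = ((16−10)/6)² = 1.000
te_Task 4 = (7 + 4·12 + 23)/6 = 78/6 = 13; σ²_Task 4 = ((23−7)/6)² = 7.111
te_Task 5 = (12 + 4·14 + 28)/6 = 96/6 = 16; σ²_Task 5 = ((28−12)/6)² = 7.111
te_Task 6 = (6 + 4·11 + 16)/6 = 66/6 = 11; σ²_Task 6 = ((16−6)/6)² = 2.778
te_Task 7 = (3 + 4·4 + 5)/6 = 24/6 = 4; σ²_Task 7 = ((5−3)/6)² = 0.111
te_Task 8 = (9 + 4·11 + 19)/6 = 72/6 = 12; σ²_Task 8 = ((19−9)/6)² = 2.778
te_Task 9 = (8 + 4·9 + 10)/6 = 54/6 = 9; σ²_Task 9 = ((10−8)/6)² = 0.111

Forward pass:
ES_Task 1 = 0; EF_Task 1 = 4
ES_Task 2 = 0; EF_Task 2 = 9
ES_Task 3 = 0; EF_Task 3 = 13
ES_Task 4 = max(EF_Task 1=4, EF_Task 3=13) = 13; EF_Task 4 = 13+13 = 26
ES_Task 5 = 9; EF_Task 5 = 9+16 = 25
ES_Task 6 = 26; EF_Task 6 = 26+11 = 37
ES_Task 7 = 25; EF_Task 7 = 25+4 = 29
ES_Task 8 = max(EF_Task 2=9, EF_Task 3=13) = 13; EF_Task 8 = 13+12 = 25
ES_Task 9 = max(EF_Task 1=4, EF_Task 6=37, EF_Task 7=29, EF_Task 8=25) = 37; EF_Task 9 = 37+9 = 46
Expected project duration μ = 46 days. Critical path: Task 3 → Task 4 → Task 6 → Task 9.

Variance along critical path = 1.000 + 7.111 + 2.778 + 0.111 = 11.000; σ = √11.000 = 3.317 days.
Z = (53 − 46) / 3.317 = 2.111
P(T ≤ 53) = Φ(2.111) ≈ 0.983

0.983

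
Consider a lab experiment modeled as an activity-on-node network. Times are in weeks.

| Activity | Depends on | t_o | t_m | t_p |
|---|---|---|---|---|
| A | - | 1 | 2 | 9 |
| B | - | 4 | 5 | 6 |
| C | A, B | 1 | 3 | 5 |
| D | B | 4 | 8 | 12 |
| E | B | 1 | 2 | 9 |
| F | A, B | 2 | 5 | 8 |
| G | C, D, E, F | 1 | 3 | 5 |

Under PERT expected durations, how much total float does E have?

5 weeks

te_A = (1 + 4·2 + 9)/6 = 18/6 = 3
te_B = (4 + 4·5 + 6)/6 = 30/6 = 5
te_C = (1 + 4·3 + 5)/6 = 18/6 = 3
te_D = (4 + 4·8 + 12)/6 = 48/6 = 8
te_E = (1 + 4·2 + 9)/6 = 18/6 = 3
te_F = (2 + 4·5 + 8)/6 = 30/6 = 5
te_G = (1 + 4·3 + 5)/6 = 18/6 = 3

Forward pass:
ES_A = 0; EF_A = 3
ES_B = 0; EF_B = 5
ES_C = max(EF_A=3, EF_B=5) = 5; EF_C = 5+3 = 8
ES_D = 5; EF_D = 5+8 = 13
ES_E = 5; EF_E = 5+3 = 8
ES_F = max(EF_A=3, EF_B=5) = 5; EF_F = 5+5 = 10
ES_G = max(EF_C=8, EF_D=13, EF_E=8, EF_F=10) = 13; EF_G = 13+3 = 16
Expected project duration μ = 16 weeks. Critical path: B → D → G.

Backward pass:
LF_G = 16; LS_G = 16−3 = 13
LF_F = LS_G = 13; LS_F = 13−5 = 8
LF_E = LS_G = 13; LS_E = 13−3 = 10
LF_D = LS_G = 13; LS_D = 13−8 = 5
LF_C = LS_G = 13; LS_C = 13−3 = 10
LF_B = min(LS_C=10, LS_D=5, LS_E=10, LS_F=8) = 5; LS_B = 5−5 = 0
LF_A = min(LS_C=10, LS_F=8) = 8; LS_A = 8−3 = 5
Slack_E = LS_E − ES_E = 10 − 5 = 5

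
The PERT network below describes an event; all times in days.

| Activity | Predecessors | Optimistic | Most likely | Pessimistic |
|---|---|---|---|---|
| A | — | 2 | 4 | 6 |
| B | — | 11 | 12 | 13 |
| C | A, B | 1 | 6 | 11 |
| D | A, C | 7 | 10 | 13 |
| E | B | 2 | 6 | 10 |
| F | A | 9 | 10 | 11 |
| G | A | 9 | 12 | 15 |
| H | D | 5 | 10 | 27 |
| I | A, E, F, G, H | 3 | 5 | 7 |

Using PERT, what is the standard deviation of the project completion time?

4.22 days

te_A = (2 + 4·4 + 6)/6 = 24/6 = 4; σ²_A = ((6−2)/6)² = 0.444
te_B = (11 + 4·12 + 13)/6 = 72/6 = 12; σ²_B = ((13−11)/6)² = 0.111
te_C = (1 + 4·6 + 11)/6 = 36/6 = 6; σ²_C = ((11−1)/6)² = 2.778
te_D = (7 + 4·10 + 13)/6 = 60/6 = 10; σ²_D = ((13−7)/6)² = 1.000
te_E = (2 + 4·6 + 10)/6 = 36/6 = 6; σ²_E = ((10−2)/6)² = 1.778
te_F = (9 + 4·10 + 11)/6 = 60/6 = 10; σ²_F = ((11−9)/6)² = 0.111
te_G = (9 + 4·12 + 15)/6 = 72/6 = 12; σ²_G = ((15−9)/6)² = 1.000
te_H = (5 + 4·10 + 27)/6 = 72/6 = 12; σ²_H = ((27−5)/6)² = 13.444
te_I = (3 + 4·5 + 7)/6 = 30/6 = 5; σ²_I = ((7−3)/6)² = 0.444

Forward pass:
ES_A = 0; EF_A = 4
ES_B = 0; EF_B = 12
ES_C = max(EF_A=4, EF_B=12) = 12; EF_C = 12+6 = 18
ES_D = max(EF_A=4, EF_C=18) = 18; EF_D = 18+10 = 28
ES_E = 12; EF_E = 12+6 = 18
ES_F = 4; EF_F = 4+10 = 14
ES_G = 4; EF_G = 4+12 = 16
ES_H = 28; EF_H = 28+12 = 40
ES_I = max(EF_A=4, EF_E=18, EF_F=14, EF_G=16, EF_H=40) = 40; EF_I = 40+5 = 45
Expected project duration μ = 45 days. Critical path: B → C → D → H → I.

Variance along critical path = 0.111 + 2.778 + 1.000 + 13.444 + 0.444 = 17.778
σ = √17.778 = 4.216 days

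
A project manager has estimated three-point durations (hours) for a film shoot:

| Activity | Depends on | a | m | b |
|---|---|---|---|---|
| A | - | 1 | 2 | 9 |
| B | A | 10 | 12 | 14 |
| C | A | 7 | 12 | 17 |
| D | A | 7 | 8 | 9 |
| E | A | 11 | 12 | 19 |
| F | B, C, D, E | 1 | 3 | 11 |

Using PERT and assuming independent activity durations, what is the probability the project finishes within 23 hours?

0.883

te_A = (1 + 4·2 + 9)/6 = 18/6 = 3; σ²_A = ((9−1)/6)² = 1.778
te_B = (10 + 4·12 + 14)/6 = 72/6 = 12; σ²_B = ((14−10)/6)² = 0.444
te_C = (7 + 4·12 + 17)/6 = 72/6 = 12; σ²_C = ((17−7)/6)² = 2.778
te_D = (7 + 4·8 + 9)/6 = 48/6 = 8; σ²_D = ((9−7)/6)² = 0.111
te_E = (11 + 4·12 + 19)/6 = 78/6 = 13; σ²_E = ((19−11)/6)² = 1.778
te_F = (1 + 4·3 + 11)/6 = 24/6 = 4; σ²_F = ((11−1)/6)² = 2.778

Forward pass:
ES_A = 0; EF_A = 3
ES_B = 3; EF_B = 3+12 = 15
ES_C = 3; EF_C = 3+12 = 15
ES_D = 3; EF_D = 3+8 = 11
ES_E = 3; EF_E = 3+13 = 16
ES_F = max(EF_B=15, EF_C=15, EF_D=11, EF_E=16) = 16; EF_F = 16+4 = 20
Expected project duration μ = 20 hours. Critical path: A → E → F.

Variance along critical path = 1.778 + 1.778 + 2.778 = 6.333; σ = √6.333 = 2.517 hours.
Z = (23 − 20) / 2.517 = 1.192
P(T ≤ 23) = Φ(1.192) ≈ 0.883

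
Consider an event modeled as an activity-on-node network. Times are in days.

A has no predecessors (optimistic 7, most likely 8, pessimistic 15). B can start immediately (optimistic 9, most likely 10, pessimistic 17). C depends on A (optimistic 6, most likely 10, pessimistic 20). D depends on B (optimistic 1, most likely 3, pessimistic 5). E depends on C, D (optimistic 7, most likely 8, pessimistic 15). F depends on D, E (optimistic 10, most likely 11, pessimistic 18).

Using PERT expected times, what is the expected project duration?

41 days

te_A = (7 + 4·8 + 15)/6 = 54/6 = 9
te_B = (9 + 4·10 + 17)/6 = 66/6 = 11
te_C = (6 + 4·10 + 20)/6 = 66/6 = 11
te_D = (1 + 4·3 + 5)/6 = 18/6 = 3
te_E = (7 + 4·8 + 15)/6 = 54/6 = 9
te_F = (10 + 4·11 + 18)/6 = 72/6 = 12

Forward pass:
ES_A = 0; EF_A = 9
ES_B = 0; EF_B = 11
ES_C = 9; EF_C = 9+11 = 20
ES_D = 11; EF_D = 11+3 = 14
ES_E = max(EF_C=20, EF_D=14) = 20; EF_E = 20+9 = 29
ES_F = max(EF_D=14, EF_E=29) = 29; EF_F = 29+12 = 41
Expected project duration μ = 41 days. Critical path: A → C → E → F.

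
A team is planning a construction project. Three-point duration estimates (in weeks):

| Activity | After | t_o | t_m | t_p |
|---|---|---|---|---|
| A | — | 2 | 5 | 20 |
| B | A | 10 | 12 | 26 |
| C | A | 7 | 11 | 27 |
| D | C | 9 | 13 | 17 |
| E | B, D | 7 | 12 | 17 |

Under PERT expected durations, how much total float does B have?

te_A = (2 + 4·5 + 20)/6 = 42/6 = 7
te_B = (10 + 4·12 + 26)/6 = 84/6 = 14
te_C = (7 + 4·11 + 27)/6 = 78/6 = 13
te_D = (9 + 4·13 + 17)/6 = 78/6 = 13
te_E = (7 + 4·12 + 17)/6 = 72/6 = 12

Forward pass:
ES_A = 0; EF_A = 7
ES_B = 7; EF_B = 7+14 = 21
ES_C = 7; EF_C = 7+13 = 20
ES_D = 20; EF_D = 20+13 = 33
ES_E = max(EF_B=21, EF_D=33) = 33; EF_E = 33+12 = 45
Expected project duration μ = 45 weeks. Critical path: A → C → D → E.

Backward pass:
LF_E = 45; LS_E = 45−12 = 33
LF_D = LS_E = 33; LS_D = 33−13 = 20
LF_C = LS_D = 20; LS_C = 20−13 = 7
LF_B = LS_E = 33; LS_B = 33−14 = 19
LF_A = min(LS_B=19, LS_C=7) = 7; LS_A = 7−7 = 0
Slack_B = LS_B − ES_B = 19 − 7 = 12

12 weeks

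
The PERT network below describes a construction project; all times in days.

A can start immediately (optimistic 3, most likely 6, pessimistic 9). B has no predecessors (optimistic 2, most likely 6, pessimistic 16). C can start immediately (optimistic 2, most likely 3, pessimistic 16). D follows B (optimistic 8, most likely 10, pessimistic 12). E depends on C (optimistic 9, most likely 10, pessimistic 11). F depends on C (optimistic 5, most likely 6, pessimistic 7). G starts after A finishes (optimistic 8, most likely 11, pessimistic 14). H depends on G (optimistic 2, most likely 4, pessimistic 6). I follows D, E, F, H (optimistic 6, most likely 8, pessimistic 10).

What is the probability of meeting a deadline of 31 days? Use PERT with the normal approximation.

te_A = (3 + 4·6 + 9)/6 = 36/6 = 6; σ²_A = ((9−3)/6)² = 1.000
te_B = (2 + 4·6 + 16)/6 = 42/6 = 7; σ²_B = ((16−2)/6)² = 5.444
te_C = (2 + 4·3 + 16)/6 = 30/6 = 5; σ²_C = ((16−2)/6)² = 5.444
te_D = (8 + 4·10 + 12)/6 = 60/6 = 10; σ²_D = ((12−8)/6)² = 0.444
te_E = (9 + 4·10 + 11)/6 = 60/6 = 10; σ²_E = ((11−9)/6)² = 0.111
te_F = (5 + 4·6 + 7)/6 = 36/6 = 6; σ²_F = ((7−5)/6)² = 0.111
te_G = (8 + 4·11 + 14)/6 = 66/6 = 11; σ²_G = ((14−8)/6)² = 1.000
te_H = (2 + 4·4 + 6)/6 = 24/6 = 4; σ²_H = ((6−2)/6)² = 0.444
te_I = (6 + 4·8 + 10)/6 = 48/6 = 8; σ²_I = ((10−6)/6)² = 0.444

Forward pass:
ES_A = 0; EF_A = 6
ES_B = 0; EF_B = 7
ES_C = 0; EF_C = 5
ES_D = 7; EF_D = 7+10 = 17
ES_E = 5; EF_E = 5+10 = 15
ES_F = 5; EF_F = 5+6 = 11
ES_G = 6; EF_G = 6+11 = 17
ES_H = 17; EF_H = 17+4 = 21
ES_I = max(EF_D=17, EF_E=15, EF_F=11, EF_H=21) = 21; EF_I = 21+8 = 29
Expected project duration μ = 29 days. Critical path: A → G → H → I.

Variance along critical path = 1.000 + 1.000 + 0.444 + 0.444 = 2.889; σ = √2.889 = 1.700 days.
Z = (31 − 29) / 1.700 = 1.177
P(T ≤ 31) = Φ(1.177) ≈ 0.880

0.880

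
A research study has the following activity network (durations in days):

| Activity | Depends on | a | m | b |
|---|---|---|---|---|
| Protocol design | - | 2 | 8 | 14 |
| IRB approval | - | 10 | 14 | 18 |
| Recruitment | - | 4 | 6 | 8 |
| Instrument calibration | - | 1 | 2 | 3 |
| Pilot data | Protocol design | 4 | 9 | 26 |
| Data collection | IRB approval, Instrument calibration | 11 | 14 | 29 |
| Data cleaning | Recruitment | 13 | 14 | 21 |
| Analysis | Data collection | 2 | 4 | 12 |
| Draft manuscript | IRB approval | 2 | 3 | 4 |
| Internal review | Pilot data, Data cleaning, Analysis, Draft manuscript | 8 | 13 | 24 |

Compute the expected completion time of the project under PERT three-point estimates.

49 days

te_Protocol design = (2 + 4·8 + 14)/6 = 48/6 = 8
te_IRB approval = (10 + 4·14 + 18)/6 = 84/6 = 14
te_Recruitment = (4 + 4·6 + 8)/6 = 36/6 = 6
te_Instrument calibration = (1 + 4·2 + 3)/6 = 12/6 = 2
te_Pilot data = (4 + 4·9 + 26)/6 = 66/6 = 11
te_Data collection = (11 + 4·14 + 29)/6 = 96/6 = 16
te_Data cleaning = (13 + 4·14 + 21)/6 = 90/6 = 15
te_Analysis = (2 + 4·4 + 12)/6 = 30/6 = 5
te_Draft manuscript = (2 + 4·3 + 4)/6 = 18/6 = 3
te_Internal review = (8 + 4·13 + 24)/6 = 84/6 = 14

Forward pass:
ES_Protocol design = 0; EF_Protocol design = 8
ES_IRB approval = 0; EF_IRB approval = 14
ES_Recruitment = 0; EF_Recruitment = 6
ES_Instrument calibration = 0; EF_Instrument calibration = 2
ES_Pilot data = 8; EF_Pilot data = 8+11 = 19
ES_Data collection = max(EF_IRB approval=14, EF_Instrument calibration=2) = 14; EF_Data collection = 14+16 = 30
ES_Data cleaning = 6; EF_Data cleaning = 6+15 = 21
ES_Analysis = 30; EF_Analysis = 30+5 = 35
ES_Draft manuscript = 14; EF_Draft manuscript = 14+3 = 17
ES_Internal review = max(EF_Pilot data=19, EF_Data cleaning=21, EF_Analysis=35, EF_Draft manuscript=17) = 35; EF_Internal review = 35+14 = 49
Expected project duration μ = 49 days. Critical path: IRB approval → Data collection → Analysis → Internal review.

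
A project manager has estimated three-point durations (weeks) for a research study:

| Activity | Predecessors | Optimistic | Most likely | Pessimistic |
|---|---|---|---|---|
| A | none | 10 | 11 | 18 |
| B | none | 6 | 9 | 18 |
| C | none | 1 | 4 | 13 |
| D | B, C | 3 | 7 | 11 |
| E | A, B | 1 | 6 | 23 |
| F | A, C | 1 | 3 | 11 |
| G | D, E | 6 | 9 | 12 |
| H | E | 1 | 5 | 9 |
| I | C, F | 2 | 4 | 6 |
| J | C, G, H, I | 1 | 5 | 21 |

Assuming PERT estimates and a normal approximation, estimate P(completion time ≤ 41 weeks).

0.831

te_A = (10 + 4·11 + 18)/6 = 72/6 = 12; σ²_A = ((18−10)/6)² = 1.778
te_B = (6 + 4·9 + 18)/6 = 60/6 = 10; σ²_B = ((18−6)/6)² = 4.000
te_C = (1 + 4·4 + 13)/6 = 30/6 = 5; σ²_C = ((13−1)/6)² = 4.000
te_D = (3 + 4·7 + 11)/6 = 42/6 = 7; σ²_D = ((11−3)/6)² = 1.778
te_E = (1 + 4·6 + 23)/6 = 48/6 = 8; σ²_E = ((23−1)/6)² = 13.444
te_F = (1 + 4·3 + 11)/6 = 24/6 = 4; σ²_F = ((11−1)/6)² = 2.778
te_G = (6 + 4·9 + 12)/6 = 54/6 = 9; σ²_G = ((12−6)/6)² = 1.000
te_H = (1 + 4·5 + 9)/6 = 30/6 = 5; σ²_H = ((9−1)/6)² = 1.778
te_I = (2 + 4·4 + 6)/6 = 24/6 = 4; σ²_I = ((6−2)/6)² = 0.444
te_J = (1 + 4·5 + 21)/6 = 42/6 = 7; σ²_J = ((21−1)/6)² = 11.111

Forward pass:
ES_A = 0; EF_A = 12
ES_B = 0; EF_B = 10
ES_C = 0; EF_C = 5
ES_D = max(EF_B=10, EF_C=5) = 10; EF_D = 10+7 = 17
ES_E = max(EF_A=12, EF_B=10) = 12; EF_E = 12+8 = 20
ES_F = max(EF_A=12, EF_C=5) = 12; EF_F = 12+4 = 16
ES_G = max(EF_D=17, EF_E=20) = 20; EF_G = 20+9 = 29
ES_H = 20; EF_H = 20+5 = 25
ES_I = max(EF_C=5, EF_F=16) = 16; EF_I = 16+4 = 20
ES_J = max(EF_C=5, EF_G=29, EF_H=25, EF_I=20) = 29; EF_J = 29+7 = 36
Expected project duration μ = 36 weeks. Critical path: A → E → G → J.

Variance along critical path = 1.778 + 13.444 + 1.000 + 11.111 = 27.333; σ = √27.333 = 5.228 weeks.
Z = (41 − 36) / 5.228 = 0.956
P(T ≤ 41) = Φ(0.956) ≈ 0.831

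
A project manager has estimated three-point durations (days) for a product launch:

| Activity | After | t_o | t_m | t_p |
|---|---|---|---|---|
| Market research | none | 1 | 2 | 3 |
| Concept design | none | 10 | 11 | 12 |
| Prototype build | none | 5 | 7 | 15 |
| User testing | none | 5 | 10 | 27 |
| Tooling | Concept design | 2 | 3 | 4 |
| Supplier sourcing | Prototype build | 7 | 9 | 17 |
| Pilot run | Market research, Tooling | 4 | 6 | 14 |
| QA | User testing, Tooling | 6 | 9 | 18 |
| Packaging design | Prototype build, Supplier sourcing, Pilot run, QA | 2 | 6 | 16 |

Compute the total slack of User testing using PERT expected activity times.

te_Market research = (1 + 4·2 + 3)/6 = 12/6 = 2
te_Concept design = (10 + 4·11 + 12)/6 = 66/6 = 11
te_Prototype build = (5 + 4·7 + 15)/6 = 48/6 = 8
te_User testing = (5 + 4·10 + 27)/6 = 72/6 = 12
te_Tooling = (2 + 4·3 + 4)/6 = 18/6 = 3
te_Supplier sourcing = (7 + 4·9 + 17)/6 = 60/6 = 10
te_Pilot run = (4 + 4·6 + 14)/6 = 42/6 = 7
te_QA = (6 + 4·9 + 18)/6 = 60/6 = 10
te_Packaging design = (2 + 4·6 + 16)/6 = 42/6 = 7

Forward pass:
ES_Market research = 0; EF_Market research = 2
ES_Concept design = 0; EF_Concept design = 11
ES_Prototype build = 0; EF_Prototype build = 8
ES_User testing = 0; EF_User testing = 12
ES_Tooling = 11; EF_Tooling = 11+3 = 14
ES_Supplier sourcing = 8; EF_Supplier sourcing = 8+10 = 18
ES_Pilot run = max(EF_Market research=2, EF_Tooling=14) = 14; EF_Pilot run = 14+7 = 21
ES_QA = max(EF_User testing=12, EF_Tooling=14) = 14; EF_QA = 14+10 = 24
ES_Packaging design = max(EF_Prototype build=8, EF_Supplier sourcing=18, EF_Pilot run=21, EF_QA=24) = 24; EF_Packaging design = 24+7 = 31
Expected project duration μ = 31 days. Critical path: Concept design → Tooling → QA → Packaging design.

Backward pass:
LF_Packaging design = 31; LS_Packaging design = 31−7 = 24
LF_QA = LS_Packaging design = 24; LS_QA = 24−10 = 14
LF_Pilot run = LS_Packaging design = 24; LS_Pilot run = 24−7 = 17
LF_Supplier sourcing = LS_Packaging design = 24; LS_Supplier sourcing = 24−10 = 14
LF_Tooling = min(LS_Pilot run=17, LS_QA=14) = 14; LS_Tooling = 14−3 = 11
LF_User testing = LS_QA = 14; LS_User testing = 14−12 = 2
LF_Prototype build = min(LS_Supplier sourcing=14, LS_Packaging design=24) = 14; LS_Prototype build = 14−8 = 6
LF_Concept design = LS_Tooling = 11; LS_Concept design = 11−11 = 0
LF_Market research = LS_Pilot run = 17; LS_Market research = 17−2 = 15
Slack_User testing = LS_User testing − ES_User testing = 2 − 0 = 2

2 days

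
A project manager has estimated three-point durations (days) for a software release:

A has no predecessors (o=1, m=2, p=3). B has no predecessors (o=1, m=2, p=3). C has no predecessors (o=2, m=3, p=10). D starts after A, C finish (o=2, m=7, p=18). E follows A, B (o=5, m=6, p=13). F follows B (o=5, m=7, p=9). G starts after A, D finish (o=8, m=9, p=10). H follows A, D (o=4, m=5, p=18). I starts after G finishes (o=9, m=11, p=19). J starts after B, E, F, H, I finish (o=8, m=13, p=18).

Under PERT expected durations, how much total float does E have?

te_A = (1 + 4·2 + 3)/6 = 12/6 = 2
te_B = (1 + 4·2 + 3)/6 = 12/6 = 2
te_C = (2 + 4·3 + 10)/6 = 24/6 = 4
te_D = (2 + 4·7 + 18)/6 = 48/6 = 8
te_E = (5 + 4·6 + 13)/6 = 42/6 = 7
te_F = (5 + 4·7 + 9)/6 = 42/6 = 7
te_G = (8 + 4·9 + 10)/6 = 54/6 = 9
te_H = (4 + 4·5 + 18)/6 = 42/6 = 7
te_I = (9 + 4·11 + 19)/6 = 72/6 = 12
te_J = (8 + 4·13 + 18)/6 = 78/6 = 13

Forward pass:
ES_A = 0; EF_A = 2
ES_B = 0; EF_B = 2
ES_C = 0; EF_C = 4
ES_D = max(EF_A=2, EF_C=4) = 4; EF_D = 4+8 = 12
ES_E = max(EF_A=2, EF_B=2) = 2; EF_E = 2+7 = 9
ES_F = 2; EF_F = 2+7 = 9
ES_G = max(EF_A=2, EF_D=12) = 12; EF_G = 12+9 = 21
ES_H = max(EF_A=2, EF_D=12) = 12; EF_H = 12+7 = 19
ES_I = 21; EF_I = 21+12 = 33
ES_J = max(EF_B=2, EF_E=9, EF_F=9, EF_H=19, EF_I=33) = 33; EF_J = 33+13 = 46
Expected project duration μ = 46 days. Critical path: C → D → G → I → J.

Backward pass:
LF_J = 46; LS_J = 46−13 = 33
LF_I = LS_J = 33; LS_I = 33−12 = 21
LF_H = LS_J = 33; LS_H = 33−7 = 26
LF_G = LS_I = 21; LS_G = 21−9 = 12
LF_F = LS_J = 33; LS_F = 33−7 = 26
LF_E = LS_J = 33; LS_E = 33−7 = 26
LF_D = min(LS_G=12, LS_H=26) = 12; LS_D = 12−8 = 4
LF_C = LS_D = 4; LS_C = 4−4 = 0
LF_B = min(LS_E=26, LS_F=26, LS_J=33) = 26; LS_B = 26−2 = 24
LF_A = min(LS_D=4, LS_E=26, LS_G=12, LS_H=26) = 4; LS_A = 4−2 = 2
Slack_E = LS_E − ES_E = 26 − 2 = 24

24 days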